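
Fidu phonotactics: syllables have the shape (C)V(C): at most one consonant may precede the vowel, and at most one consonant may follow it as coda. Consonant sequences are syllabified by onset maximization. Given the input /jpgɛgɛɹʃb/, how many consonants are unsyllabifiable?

Syllabifying with onset maximization leaves /j/, /p/, /ʃ/, /b/ stranded (at most one coda consonant is licensed; onsets are limited to one consonant).

4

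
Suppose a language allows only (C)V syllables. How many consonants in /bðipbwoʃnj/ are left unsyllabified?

6

The consonants /b/, /p/, /b/, /ʃ/, /n/, /j/ cannot be parsed into a legal (C)V syllable (no codas are permitted; onsets are limited to one consonant).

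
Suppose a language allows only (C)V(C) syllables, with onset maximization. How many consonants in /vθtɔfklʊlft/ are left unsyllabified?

The consonants /v/, /θ/, /k/, /f/, /t/ cannot be parsed into a legal (C)V(C) syllable (at most one coda consonant is licensed; onsets are limited to one consonant).

5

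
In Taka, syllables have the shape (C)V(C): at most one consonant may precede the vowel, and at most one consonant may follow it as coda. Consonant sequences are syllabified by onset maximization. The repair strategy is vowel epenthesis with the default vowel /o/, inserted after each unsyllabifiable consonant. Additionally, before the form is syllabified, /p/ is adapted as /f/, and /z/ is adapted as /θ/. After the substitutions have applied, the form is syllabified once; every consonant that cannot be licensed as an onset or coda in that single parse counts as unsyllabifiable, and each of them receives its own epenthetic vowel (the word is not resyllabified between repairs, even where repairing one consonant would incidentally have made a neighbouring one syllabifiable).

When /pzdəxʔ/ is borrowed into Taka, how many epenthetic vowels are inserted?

After substitution the input is /fθdəxʔ/.
The unsyllabifiable consonants are /f/, /θ/, /ʔ/; each receives one epenthetic vowel.

3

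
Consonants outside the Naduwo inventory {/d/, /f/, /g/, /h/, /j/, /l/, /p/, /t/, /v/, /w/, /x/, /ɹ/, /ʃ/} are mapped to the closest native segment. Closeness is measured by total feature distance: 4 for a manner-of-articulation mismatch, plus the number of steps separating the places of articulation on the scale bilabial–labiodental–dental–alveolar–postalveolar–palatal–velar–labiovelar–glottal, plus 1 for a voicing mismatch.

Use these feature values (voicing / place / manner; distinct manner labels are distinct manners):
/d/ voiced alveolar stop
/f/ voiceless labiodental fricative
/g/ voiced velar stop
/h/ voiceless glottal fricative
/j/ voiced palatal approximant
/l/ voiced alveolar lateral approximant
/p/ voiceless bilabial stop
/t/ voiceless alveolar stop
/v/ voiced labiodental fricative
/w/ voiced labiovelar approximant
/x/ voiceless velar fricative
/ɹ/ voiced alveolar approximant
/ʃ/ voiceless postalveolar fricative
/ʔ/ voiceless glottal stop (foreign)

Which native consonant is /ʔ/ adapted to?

g

/g/ is closest: same manner (stop), place distance 2 (glottal→velar), voicing differs (+1); total 3. Next closest is /h/ at distance 4.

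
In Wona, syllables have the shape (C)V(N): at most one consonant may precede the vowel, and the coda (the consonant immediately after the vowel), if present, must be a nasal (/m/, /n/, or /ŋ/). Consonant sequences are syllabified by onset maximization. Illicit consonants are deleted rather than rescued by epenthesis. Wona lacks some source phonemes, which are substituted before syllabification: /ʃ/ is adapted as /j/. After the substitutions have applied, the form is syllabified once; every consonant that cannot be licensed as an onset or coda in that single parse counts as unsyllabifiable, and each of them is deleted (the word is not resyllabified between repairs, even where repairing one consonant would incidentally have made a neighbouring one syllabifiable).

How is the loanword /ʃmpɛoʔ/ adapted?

Substitution: /ʃ/ → /j/, giving /jmpɛoʔ/.
The consonants /j/, /m/, /ʔ/ cannot be parsed into a legal (C)V(N) syllable (only a nasal (/m/, /n/, or /ŋ/) is licensed in coda position; onsets are limited to one consonant).
Deletion applies to /j/, /m/, /ʔ/.

pɛo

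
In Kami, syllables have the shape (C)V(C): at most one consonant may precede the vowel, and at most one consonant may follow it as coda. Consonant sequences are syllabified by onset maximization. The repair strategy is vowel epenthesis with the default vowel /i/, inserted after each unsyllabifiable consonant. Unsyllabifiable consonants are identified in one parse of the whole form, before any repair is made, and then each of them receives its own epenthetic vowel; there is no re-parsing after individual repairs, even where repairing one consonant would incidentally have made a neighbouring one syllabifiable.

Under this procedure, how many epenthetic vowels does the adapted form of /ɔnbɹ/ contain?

The unsyllabifiable consonants are /b/, /ɹ/; each receives one epenthetic vowel.

2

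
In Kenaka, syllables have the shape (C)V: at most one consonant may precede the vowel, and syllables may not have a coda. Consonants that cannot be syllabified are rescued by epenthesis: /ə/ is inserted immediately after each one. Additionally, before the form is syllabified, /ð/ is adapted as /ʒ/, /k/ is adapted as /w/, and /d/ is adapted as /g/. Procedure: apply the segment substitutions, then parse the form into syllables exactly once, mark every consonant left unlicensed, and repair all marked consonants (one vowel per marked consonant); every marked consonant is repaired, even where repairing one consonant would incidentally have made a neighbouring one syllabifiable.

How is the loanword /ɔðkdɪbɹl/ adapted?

ɔʒəwəgɪbəɹələ

Substitution: /ð/ → /ʒ/, /k/ → /w/, /d/ → /g/, giving /ɔʒwgɪbɹl/.
Under (C)V, the unsyllabifiable consonants are /ʒ/, /w/, /b/, /ɹ/, /l/ (no codas are permitted; onsets are limited to one consonant).
Epenthesis after each stranded consonant: /ʒ/ → /ʒə/, /w/ → /wə/, /b/ → /bə/, /ɹ/ → /ɹə/, /l/ → /lə/.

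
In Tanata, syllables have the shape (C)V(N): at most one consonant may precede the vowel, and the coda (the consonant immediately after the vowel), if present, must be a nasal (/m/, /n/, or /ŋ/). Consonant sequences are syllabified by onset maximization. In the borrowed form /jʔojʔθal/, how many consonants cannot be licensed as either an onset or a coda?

4

The consonants /j/, /j/, /ʔ/, /l/ cannot be parsed into a legal (C)V(N) syllable (only a nasal (/m/, /n/, or /ŋ/) is licensed in coda position; onsets are limited to one consonant).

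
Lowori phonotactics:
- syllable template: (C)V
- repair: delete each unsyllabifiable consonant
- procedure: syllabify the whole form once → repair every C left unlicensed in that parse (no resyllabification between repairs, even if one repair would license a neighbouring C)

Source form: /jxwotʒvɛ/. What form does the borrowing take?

wovɛ

Under (C)V, the unsyllabifiable consonants are /j/, /x/, /t/, /ʒ/ (no codas are permitted; onsets are limited to one consonant).
Deleting the stranded consonants removes /j/, /x/, /t/, /ʒ/.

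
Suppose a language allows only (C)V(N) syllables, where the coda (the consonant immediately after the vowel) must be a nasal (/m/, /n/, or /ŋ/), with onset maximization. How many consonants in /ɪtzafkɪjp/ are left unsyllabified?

4

Under (C)V(N), the unsyllabifiable consonants are /t/, /f/, /j/, /p/ (only a nasal (/m/, /n/, or /ŋ/) is licensed in coda position; onsets are limited to one consonant).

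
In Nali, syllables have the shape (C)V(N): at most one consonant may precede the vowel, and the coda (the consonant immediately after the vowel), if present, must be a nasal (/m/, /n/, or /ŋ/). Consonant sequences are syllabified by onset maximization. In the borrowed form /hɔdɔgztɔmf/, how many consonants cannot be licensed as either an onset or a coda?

Syllabifying with onset maximization leaves /g/, /z/, /f/ stranded (only a nasal (/m/, /n/, or /ŋ/) is licensed in coda position; onsets are limited to one consonant).

3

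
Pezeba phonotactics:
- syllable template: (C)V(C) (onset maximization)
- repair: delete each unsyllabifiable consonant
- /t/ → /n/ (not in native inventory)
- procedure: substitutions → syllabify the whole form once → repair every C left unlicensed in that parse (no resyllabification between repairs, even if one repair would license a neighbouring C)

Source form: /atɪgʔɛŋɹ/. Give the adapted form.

Substitution: /t/ → /n/, giving /anɪgʔɛŋɹ/.
Syllabifying with onset maximization leaves /ɹ/ stranded (at most one coda consonant is licensed; onsets are limited to one consonant).
Deleting the stranded consonants removes /ɹ/.

anɪgʔɛŋ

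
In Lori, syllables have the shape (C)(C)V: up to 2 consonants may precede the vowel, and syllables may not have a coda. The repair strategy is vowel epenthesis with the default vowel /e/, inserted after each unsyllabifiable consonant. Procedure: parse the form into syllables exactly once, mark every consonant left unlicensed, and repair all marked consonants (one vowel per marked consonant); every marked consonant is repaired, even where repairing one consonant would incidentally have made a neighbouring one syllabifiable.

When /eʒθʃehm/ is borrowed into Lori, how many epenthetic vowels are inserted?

3

The unsyllabifiable consonants are /ʒ/, /h/, /m/; each receives one epenthetic vowel.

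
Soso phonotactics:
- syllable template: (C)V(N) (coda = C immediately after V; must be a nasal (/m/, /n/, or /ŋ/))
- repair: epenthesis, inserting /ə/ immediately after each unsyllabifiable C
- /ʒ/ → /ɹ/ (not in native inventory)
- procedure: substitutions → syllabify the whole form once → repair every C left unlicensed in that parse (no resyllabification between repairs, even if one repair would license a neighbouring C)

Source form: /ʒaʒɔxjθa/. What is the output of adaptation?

Substitution: /ʒ/ → /ɹ/, giving /ɹaɹɔxjθa/.
The consonants /x/, /j/ cannot be parsed into a legal (C)V(N) syllable (only a nasal (/m/, /n/, or /ŋ/) is licensed in coda position; onsets are limited to one consonant).
Each unlicensed consonant becomes the onset of a new syllable: /x/ → /xə/, /j/ → /jə/.

ɹaɹɔxəjəθa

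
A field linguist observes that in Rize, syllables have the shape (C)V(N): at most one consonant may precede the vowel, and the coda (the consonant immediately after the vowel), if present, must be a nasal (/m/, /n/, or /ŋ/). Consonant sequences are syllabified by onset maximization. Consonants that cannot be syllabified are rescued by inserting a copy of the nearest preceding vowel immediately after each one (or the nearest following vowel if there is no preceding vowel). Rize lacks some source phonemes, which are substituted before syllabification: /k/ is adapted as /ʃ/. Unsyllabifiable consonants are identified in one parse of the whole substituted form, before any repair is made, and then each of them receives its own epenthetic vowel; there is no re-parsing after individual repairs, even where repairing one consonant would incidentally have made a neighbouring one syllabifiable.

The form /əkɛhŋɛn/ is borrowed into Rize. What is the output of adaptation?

Substitution: /k/ → /ʃ/, giving /əʃɛhŋɛn/.
Under (C)V(N), the unsyllabifiable consonants are /h/ (only a nasal (/m/, /n/, or /ŋ/) is licensed in coda position; onsets are limited to one consonant).
Each unlicensed consonant becomes the onset of a new syllable: /h/ → /hɛ/.

əʃɛhɛŋɛn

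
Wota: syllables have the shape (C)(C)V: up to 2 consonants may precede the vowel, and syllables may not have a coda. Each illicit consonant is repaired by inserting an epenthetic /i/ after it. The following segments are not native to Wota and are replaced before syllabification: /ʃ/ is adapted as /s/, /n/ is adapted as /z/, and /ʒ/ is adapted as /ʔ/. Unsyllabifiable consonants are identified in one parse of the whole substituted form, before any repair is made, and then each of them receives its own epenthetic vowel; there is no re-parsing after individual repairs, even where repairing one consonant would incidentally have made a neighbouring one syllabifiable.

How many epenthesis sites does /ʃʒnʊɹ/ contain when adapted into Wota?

2

After substitution the input is /sʔzʊɹ/.
The unsyllabifiable consonants are /s/, /ɹ/; each receives one epenthetic vowel.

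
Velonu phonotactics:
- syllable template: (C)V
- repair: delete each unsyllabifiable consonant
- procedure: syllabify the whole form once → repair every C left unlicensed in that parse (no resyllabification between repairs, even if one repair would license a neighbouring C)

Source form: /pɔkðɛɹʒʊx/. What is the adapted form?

Under (C)V, the unsyllabifiable consonants are /k/, /ɹ/, /x/ (no codas are permitted; onsets are limited to one consonant).
Deletion applies to /k/, /ɹ/, /x/.

pɔðɛʒʊ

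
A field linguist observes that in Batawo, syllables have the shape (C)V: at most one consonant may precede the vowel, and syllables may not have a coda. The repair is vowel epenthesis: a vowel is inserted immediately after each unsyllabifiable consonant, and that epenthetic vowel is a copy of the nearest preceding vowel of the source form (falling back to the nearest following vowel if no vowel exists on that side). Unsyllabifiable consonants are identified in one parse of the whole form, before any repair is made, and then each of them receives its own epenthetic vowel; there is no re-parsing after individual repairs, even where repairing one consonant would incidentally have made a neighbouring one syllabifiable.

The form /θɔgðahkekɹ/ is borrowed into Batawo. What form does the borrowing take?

θɔgɔðahakekeɹe

The consonants /g/, /h/, /k/, /ɹ/ cannot be parsed into a legal (C)V syllable (no codas are permitted; onsets are limited to one consonant).
Each unlicensed consonant becomes the onset of a new syllable: /g/ → /gɔ/, /h/ → /ha/, /k/ → /ke/, /ɹ/ → /ɹe/.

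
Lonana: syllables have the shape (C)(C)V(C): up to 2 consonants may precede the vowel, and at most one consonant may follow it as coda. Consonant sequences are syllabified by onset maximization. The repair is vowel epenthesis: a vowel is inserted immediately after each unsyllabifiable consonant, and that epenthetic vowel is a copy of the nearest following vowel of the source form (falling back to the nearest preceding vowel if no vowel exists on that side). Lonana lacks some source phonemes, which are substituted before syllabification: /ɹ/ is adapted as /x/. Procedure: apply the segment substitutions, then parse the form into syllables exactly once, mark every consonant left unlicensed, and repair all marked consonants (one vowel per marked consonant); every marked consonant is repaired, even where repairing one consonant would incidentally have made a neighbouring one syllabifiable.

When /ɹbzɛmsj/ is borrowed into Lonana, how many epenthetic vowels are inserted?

3

After substitution the input is /xbzɛmsj/.
The unsyllabifiable consonants are /x/, /s/, /j/; each receives one epenthetic vowel.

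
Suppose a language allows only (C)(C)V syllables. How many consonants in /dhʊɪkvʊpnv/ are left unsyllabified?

3

The consonants /p/, /n/, /v/ cannot be parsed into a legal (C)(C)V syllable (no codas are permitted; onsets may contain at most 2 consonants).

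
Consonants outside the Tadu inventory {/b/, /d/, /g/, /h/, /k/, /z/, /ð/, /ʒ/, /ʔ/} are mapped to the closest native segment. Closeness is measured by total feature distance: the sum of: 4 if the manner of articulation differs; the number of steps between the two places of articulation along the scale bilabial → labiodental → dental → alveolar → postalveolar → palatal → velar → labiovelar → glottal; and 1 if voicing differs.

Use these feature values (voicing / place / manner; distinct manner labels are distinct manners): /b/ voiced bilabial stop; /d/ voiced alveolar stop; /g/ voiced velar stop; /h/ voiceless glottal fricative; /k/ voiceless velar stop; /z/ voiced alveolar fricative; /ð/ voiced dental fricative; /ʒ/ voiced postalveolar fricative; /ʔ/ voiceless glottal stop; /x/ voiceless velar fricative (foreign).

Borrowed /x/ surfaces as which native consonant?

/h/ is closest: same manner (fricative), place distance 2 (velar→glottal), same voicing; total 2. Next closest is /ʒ/ at distance 3.

h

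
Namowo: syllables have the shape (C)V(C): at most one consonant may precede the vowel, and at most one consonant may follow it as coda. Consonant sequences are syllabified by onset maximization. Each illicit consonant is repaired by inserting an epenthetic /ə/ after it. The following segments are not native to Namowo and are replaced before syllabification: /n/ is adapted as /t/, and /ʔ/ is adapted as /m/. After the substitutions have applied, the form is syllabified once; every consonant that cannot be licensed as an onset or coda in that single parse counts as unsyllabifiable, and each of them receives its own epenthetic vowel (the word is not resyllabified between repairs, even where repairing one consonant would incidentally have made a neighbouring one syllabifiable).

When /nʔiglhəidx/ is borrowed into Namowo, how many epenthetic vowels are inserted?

3

After substitution the input is /tmiglhəidx/.
The unsyllabifiable consonants are /t/, /l/, /x/; each receives one epenthetic vowel.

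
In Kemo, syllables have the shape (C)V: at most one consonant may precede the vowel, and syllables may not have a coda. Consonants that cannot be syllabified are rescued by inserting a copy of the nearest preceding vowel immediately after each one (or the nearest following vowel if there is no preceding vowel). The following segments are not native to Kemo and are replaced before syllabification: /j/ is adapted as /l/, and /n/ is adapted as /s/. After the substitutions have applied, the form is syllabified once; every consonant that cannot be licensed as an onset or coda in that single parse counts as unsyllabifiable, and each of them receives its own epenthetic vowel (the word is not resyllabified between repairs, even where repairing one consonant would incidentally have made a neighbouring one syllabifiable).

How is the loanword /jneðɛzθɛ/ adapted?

Substitution: /j/ → /l/, /n/ → /s/, giving /lseðɛzθɛ/.
Syllabifying with onset maximization leaves /l/, /z/ stranded (no codas are permitted; onsets are limited to one consonant).
Epenthesis after each stranded consonant: /l/ → /le/, /z/ → /zɛ/.

leseðɛzɛθɛ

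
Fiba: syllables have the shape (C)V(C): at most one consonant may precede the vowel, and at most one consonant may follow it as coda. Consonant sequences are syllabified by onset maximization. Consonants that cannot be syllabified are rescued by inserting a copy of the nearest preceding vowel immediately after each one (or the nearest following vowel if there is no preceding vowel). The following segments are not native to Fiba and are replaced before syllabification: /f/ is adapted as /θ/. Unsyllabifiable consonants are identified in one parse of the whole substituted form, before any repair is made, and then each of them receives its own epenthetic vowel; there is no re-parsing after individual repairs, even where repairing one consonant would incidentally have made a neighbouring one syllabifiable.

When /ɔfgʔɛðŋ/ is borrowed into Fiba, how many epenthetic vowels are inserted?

After substitution the input is /ɔθgʔɛðŋ/.
The unsyllabifiable consonants are /g/, /ŋ/; each receives one epenthetic vowel.

2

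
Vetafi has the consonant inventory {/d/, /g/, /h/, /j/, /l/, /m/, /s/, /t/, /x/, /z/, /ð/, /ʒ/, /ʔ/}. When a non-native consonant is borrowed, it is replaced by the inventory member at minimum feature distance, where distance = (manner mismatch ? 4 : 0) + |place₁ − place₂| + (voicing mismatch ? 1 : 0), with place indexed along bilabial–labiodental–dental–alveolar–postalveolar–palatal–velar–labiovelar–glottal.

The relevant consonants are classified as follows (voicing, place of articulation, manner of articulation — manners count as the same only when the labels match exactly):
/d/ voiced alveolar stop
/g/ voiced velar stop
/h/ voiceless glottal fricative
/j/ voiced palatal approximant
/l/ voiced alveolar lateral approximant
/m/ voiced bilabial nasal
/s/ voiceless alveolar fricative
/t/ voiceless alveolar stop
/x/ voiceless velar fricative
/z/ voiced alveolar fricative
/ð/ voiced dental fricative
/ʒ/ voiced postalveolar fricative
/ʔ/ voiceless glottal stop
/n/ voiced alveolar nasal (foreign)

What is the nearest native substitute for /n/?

/m/ is closest: same manner (nasal), place distance 3 (alveolar→bilabial), same voicing; total 3. Next closest is /d/ at distance 4.

m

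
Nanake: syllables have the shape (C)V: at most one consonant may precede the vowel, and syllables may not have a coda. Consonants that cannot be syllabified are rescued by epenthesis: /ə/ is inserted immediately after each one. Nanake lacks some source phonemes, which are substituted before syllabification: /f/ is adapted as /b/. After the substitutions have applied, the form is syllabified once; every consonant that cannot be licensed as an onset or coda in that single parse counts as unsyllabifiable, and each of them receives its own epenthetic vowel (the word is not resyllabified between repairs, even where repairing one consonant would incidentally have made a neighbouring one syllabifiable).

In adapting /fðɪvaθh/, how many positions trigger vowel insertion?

After substitution the input is /bðɪvaθh/.
The unsyllabifiable consonants are /b/, /θ/, /h/; each receives one epenthetic vowel.

3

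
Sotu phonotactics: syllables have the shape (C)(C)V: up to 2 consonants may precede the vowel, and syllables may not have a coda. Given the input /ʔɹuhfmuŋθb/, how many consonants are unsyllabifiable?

The consonants /h/, /ŋ/, /θ/, /b/ cannot be parsed into a legal (C)(C)V syllable (no codas are permitted; onsets may contain at most 2 consonants).

4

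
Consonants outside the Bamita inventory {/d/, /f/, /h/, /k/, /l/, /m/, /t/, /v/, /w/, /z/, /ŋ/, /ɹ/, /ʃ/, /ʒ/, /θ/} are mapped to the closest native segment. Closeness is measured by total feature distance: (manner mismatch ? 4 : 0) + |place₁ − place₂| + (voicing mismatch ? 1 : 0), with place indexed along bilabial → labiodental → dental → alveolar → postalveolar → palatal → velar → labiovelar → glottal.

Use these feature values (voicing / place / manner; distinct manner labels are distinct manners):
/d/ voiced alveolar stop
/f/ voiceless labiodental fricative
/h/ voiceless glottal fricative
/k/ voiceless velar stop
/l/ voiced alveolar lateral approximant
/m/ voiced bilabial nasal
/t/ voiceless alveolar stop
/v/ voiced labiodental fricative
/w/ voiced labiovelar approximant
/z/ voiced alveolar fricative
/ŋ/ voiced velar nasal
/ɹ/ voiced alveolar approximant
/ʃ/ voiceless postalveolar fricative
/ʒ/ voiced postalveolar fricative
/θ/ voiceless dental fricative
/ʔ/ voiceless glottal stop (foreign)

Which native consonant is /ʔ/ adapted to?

k

/k/ is closest: same manner (stop), place distance 2 (glottal→velar), same voicing; total 2. Next closest is /h/ at distance 4.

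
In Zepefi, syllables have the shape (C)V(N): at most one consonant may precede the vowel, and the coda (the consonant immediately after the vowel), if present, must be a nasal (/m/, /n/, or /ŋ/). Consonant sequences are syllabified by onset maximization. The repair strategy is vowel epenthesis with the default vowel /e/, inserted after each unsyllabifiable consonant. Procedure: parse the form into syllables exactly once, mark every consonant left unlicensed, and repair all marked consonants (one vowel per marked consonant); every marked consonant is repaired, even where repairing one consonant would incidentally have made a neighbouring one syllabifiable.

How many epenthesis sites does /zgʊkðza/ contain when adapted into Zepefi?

3

The unsyllabifiable consonants are /z/, /k/, /ð/; each receives one epenthetic vowel.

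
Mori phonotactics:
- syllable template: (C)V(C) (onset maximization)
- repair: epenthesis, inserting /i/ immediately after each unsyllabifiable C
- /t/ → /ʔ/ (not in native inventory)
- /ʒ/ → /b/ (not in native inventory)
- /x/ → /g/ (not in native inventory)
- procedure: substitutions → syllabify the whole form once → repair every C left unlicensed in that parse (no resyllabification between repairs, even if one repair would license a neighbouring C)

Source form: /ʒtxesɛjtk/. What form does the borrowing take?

Substitution: /ʒ/ → /b/, /t/ → /ʔ/, /x/ → /g/, giving /bʔgesɛjʔk/.
Syllabifying with onset maximization leaves /b/, /ʔ/, /ʔ/, /k/ stranded (at most one coda consonant is licensed; onsets are limited to one consonant).
Each unlicensed consonant becomes the onset of a new syllable: /b/ → /bi/, /ʔ/ → /ʔi/, /ʔ/ → /ʔi/, /k/ → /ki/.

biʔigesɛjʔiki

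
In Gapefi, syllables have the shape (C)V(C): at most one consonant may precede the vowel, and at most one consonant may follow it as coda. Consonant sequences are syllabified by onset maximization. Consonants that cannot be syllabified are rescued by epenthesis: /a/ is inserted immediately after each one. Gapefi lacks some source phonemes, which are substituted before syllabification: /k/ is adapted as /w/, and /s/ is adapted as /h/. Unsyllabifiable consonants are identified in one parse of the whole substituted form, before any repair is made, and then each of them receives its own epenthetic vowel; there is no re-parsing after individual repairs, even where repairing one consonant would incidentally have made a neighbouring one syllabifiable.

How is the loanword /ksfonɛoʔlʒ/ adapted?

Substitution: /k/ → /w/, /s/ → /h/, giving /whfonɛoʔlʒ/.
Under (C)V(C), the unsyllabifiable consonants are /w/, /h/, /l/, /ʒ/ (at most one coda consonant is licensed; onsets are limited to one consonant).
Each unlicensed consonant becomes the onset of a new syllable: /w/ → /wa/, /h/ → /ha/, /l/ → /la/, /ʒ/ → /ʒa/.

wahafonɛoʔlaʒa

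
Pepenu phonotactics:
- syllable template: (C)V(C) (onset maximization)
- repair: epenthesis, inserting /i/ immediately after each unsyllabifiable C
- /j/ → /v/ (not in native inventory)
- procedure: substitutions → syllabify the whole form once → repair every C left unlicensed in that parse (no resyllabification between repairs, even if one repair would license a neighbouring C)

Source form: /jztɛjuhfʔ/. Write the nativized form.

Substitution: /j/ → /v/, giving /vztɛvuhfʔ/.
Under (C)V(C), the unsyllabifiable consonants are /v/, /z/, /f/, /ʔ/ (at most one coda consonant is licensed; onsets are limited to one consonant).
Inserting the epenthetic vowel yields /v/ → /vi/, /z/ → /zi/, /f/ → /fi/, /ʔ/ → /ʔi/.

vizitɛvuhfiʔi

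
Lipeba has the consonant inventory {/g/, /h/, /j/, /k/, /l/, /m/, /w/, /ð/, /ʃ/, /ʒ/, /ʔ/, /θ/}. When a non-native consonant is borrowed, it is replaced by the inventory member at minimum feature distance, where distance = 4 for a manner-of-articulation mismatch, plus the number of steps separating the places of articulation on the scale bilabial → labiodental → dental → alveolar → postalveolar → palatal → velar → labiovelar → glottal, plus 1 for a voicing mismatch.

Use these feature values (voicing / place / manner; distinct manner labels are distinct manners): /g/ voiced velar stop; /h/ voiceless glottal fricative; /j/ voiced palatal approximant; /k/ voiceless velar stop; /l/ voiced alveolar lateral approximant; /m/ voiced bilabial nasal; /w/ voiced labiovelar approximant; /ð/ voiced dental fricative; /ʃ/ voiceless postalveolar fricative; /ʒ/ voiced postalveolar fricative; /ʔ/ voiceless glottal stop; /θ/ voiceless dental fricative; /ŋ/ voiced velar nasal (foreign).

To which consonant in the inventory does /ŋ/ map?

/g/ is closest: manner differs (nasal→stop, +4), place distance 0 (velar→velar), same voicing; total 4. Next closest is /j/ at distance 5.

g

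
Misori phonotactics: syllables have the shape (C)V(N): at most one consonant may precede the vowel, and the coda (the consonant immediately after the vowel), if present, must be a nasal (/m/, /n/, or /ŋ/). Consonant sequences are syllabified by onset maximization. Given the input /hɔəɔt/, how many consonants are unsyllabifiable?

1

Syllabifying with onset maximization leaves /t/ stranded (only a nasal (/m/, /n/, or /ŋ/) is licensed in coda position; onsets are limited to one consonant).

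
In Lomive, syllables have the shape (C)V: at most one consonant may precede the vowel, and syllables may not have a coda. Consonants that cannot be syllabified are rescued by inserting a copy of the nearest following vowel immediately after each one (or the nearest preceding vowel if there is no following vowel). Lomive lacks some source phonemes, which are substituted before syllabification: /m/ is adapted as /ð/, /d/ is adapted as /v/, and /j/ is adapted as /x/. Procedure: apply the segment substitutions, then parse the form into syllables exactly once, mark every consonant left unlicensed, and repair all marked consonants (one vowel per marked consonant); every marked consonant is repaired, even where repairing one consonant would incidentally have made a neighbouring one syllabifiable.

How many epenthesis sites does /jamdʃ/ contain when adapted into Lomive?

3

After substitution the input is /xaðvʃ/.
The unsyllabifiable consonants are /ð/, /v/, /ʃ/; each receives one epenthetic vowel.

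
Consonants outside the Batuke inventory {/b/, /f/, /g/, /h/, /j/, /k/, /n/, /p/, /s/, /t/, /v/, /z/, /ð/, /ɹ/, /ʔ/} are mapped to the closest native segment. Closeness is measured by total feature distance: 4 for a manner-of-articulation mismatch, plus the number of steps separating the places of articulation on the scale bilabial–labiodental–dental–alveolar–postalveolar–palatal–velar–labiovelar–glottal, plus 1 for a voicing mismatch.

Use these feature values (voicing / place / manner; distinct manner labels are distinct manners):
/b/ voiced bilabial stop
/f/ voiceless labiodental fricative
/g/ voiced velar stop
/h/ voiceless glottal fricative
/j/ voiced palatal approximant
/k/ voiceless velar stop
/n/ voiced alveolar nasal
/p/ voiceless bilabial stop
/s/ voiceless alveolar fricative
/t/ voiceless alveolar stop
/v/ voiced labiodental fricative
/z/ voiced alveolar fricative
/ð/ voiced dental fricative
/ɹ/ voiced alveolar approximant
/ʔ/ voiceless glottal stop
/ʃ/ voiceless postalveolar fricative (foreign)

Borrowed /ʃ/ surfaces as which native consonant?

/s/ is closest: same manner (fricative), place distance 1 (postalveolar→alveolar), same voicing; total 1. Next closest is /z/ at distance 2.

s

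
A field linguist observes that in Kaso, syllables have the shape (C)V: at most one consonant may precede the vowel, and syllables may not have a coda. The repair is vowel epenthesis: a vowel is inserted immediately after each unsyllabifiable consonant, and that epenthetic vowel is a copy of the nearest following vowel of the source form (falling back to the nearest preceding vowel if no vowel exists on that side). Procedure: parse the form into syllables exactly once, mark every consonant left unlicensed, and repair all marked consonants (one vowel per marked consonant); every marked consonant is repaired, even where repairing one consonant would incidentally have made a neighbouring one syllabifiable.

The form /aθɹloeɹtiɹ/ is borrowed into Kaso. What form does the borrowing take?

aθoɹoloeɹitiɹi

The consonants /θ/, /ɹ/, /ɹ/, /ɹ/ cannot be parsed into a legal (C)V syllable (no codas are permitted; onsets are limited to one consonant).
Inserting the epenthetic vowel yields /θ/ → /θo/, /ɹ/ → /ɹo/, /ɹ/ → /ɹi/, /ɹ/ → /ɹi/.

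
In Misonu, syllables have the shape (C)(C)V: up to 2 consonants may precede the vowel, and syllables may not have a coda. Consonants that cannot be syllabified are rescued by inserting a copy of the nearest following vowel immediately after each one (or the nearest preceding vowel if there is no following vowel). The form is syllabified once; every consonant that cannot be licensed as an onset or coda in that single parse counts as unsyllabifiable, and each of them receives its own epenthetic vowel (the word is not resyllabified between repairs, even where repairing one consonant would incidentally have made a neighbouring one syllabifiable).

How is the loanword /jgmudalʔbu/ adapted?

jugmudaluʔbu

Syllabifying with onset maximization leaves /j/, /l/ stranded (no codas are permitted; onsets may contain at most 2 consonants).
Each unlicensed consonant becomes the onset of a new syllable: /j/ → /ju/, /l/ → /lu/.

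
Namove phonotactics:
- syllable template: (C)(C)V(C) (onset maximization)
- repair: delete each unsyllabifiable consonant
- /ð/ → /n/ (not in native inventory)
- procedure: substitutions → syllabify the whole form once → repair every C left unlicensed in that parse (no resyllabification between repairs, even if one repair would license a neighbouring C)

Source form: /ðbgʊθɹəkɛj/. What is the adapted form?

Substitution: /ð/ → /n/, giving /nbgʊθɹəkɛj/.
Syllabifying with onset maximization leaves /n/ stranded (at most one coda consonant is licensed; onsets may contain at most 2 consonants).
Deleting the stranded consonants removes /n/.

bgʊθɹəkɛj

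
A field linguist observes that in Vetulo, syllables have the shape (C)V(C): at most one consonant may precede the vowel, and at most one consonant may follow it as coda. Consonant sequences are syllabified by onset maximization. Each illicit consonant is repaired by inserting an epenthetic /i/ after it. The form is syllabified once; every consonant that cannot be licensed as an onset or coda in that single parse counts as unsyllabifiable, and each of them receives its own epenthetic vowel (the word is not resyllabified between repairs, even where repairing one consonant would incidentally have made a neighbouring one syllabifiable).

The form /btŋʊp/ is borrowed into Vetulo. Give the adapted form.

Syllabifying with onset maximization leaves /b/, /t/ stranded (at most one coda consonant is licensed; onsets are limited to one consonant).
Inserting the epenthetic vowel yields /b/ → /bi/, /t/ → /ti/.

bitiŋʊp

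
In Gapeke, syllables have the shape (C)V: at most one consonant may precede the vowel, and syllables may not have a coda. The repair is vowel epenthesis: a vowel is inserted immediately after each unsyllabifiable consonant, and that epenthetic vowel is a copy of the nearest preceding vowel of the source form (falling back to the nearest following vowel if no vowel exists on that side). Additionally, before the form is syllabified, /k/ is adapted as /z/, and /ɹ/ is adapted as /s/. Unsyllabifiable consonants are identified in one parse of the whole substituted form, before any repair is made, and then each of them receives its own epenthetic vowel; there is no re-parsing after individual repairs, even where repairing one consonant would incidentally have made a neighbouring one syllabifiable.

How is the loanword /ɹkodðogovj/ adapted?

sozodoðogovojo

Substitution: /ɹ/ → /s/, /k/ → /z/, giving /szodðogovj/.
The consonants /s/, /d/, /v/, /j/ cannot be parsed into a legal (C)V syllable (no codas are permitted; onsets are limited to one consonant).
Inserting the epenthetic vowel yields /s/ → /so/, /d/ → /do/, /v/ → /vo/, /j/ → /jo/.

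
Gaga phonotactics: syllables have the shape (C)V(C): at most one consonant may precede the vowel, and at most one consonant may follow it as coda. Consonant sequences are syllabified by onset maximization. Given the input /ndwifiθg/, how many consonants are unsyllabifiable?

Under (C)V(C), the unsyllabifiable consonants are /n/, /d/, /g/ (at most one coda consonant is licensed; onsets are limited to one consonant).

3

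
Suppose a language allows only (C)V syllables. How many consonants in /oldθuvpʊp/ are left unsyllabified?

4

Under (C)V, the unsyllabifiable consonants are /l/, /d/, /v/, /p/ (no codas are permitted; onsets are limited to one consonant).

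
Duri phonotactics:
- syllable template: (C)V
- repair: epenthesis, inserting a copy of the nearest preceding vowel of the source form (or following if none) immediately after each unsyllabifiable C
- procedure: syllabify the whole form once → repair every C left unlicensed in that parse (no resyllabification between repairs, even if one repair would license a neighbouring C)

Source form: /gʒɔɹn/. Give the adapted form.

gɔʒɔɹɔnɔ

The consonants /g/, /ɹ/, /n/ cannot be parsed into a legal (C)V syllable (no codas are permitted; onsets are limited to one consonant).
Epenthesis after each stranded consonant: /g/ → /gɔ/, /ɹ/ → /ɹɔ/, /n/ → /nɔ/.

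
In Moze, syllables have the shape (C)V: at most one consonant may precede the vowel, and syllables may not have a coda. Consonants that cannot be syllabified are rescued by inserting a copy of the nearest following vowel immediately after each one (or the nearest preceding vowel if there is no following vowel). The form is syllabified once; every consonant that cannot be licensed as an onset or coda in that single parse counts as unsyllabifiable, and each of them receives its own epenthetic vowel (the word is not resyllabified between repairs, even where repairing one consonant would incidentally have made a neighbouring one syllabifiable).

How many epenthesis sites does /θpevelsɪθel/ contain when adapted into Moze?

3

The unsyllabifiable consonants are /θ/, /l/, /l/; each receives one epenthetic vowel.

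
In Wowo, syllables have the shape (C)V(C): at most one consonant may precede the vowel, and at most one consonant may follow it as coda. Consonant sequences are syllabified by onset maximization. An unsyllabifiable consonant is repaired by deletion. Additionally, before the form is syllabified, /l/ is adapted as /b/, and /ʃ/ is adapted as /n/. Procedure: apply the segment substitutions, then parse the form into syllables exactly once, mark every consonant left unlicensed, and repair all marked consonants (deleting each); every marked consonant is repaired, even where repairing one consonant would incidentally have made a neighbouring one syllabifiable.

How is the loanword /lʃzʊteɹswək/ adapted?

zʊteɹwək

Substitution: /l/ → /b/, /ʃ/ → /n/, giving /bnzʊteɹswək/.
Under (C)V(C), the unsyllabifiable consonants are /b/, /n/, /s/ (at most one coda consonant is licensed; onsets are limited to one consonant).
Deletion applies to /b/, /n/, /s/.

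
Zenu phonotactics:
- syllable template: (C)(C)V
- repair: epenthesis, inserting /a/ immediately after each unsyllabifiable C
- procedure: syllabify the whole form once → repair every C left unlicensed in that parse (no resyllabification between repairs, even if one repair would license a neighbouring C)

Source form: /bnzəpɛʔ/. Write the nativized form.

banzəpɛʔa

Under (C)(C)V, the unsyllabifiable consonants are /b/, /ʔ/ (no codas are permitted; onsets may contain at most 2 consonants).
Epenthesis after each stranded consonant: /b/ → /ba/, /ʔ/ → /ʔa/.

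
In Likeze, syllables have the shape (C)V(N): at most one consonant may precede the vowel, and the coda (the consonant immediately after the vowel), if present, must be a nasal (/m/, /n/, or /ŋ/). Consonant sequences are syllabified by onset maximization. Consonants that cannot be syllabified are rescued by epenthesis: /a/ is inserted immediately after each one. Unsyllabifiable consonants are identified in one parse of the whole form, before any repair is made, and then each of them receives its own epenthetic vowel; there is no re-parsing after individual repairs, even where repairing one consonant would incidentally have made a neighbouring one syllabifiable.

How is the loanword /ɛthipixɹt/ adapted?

Syllabifying with onset maximization leaves /t/, /x/, /ɹ/, /t/ stranded (only a nasal (/m/, /n/, or /ŋ/) is licensed in coda position; onsets are limited to one consonant).
Each unlicensed consonant becomes the onset of a new syllable: /t/ → /ta/, /x/ → /xa/, /ɹ/ → /ɹa/, /t/ → /ta/.

ɛtahipixaɹata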